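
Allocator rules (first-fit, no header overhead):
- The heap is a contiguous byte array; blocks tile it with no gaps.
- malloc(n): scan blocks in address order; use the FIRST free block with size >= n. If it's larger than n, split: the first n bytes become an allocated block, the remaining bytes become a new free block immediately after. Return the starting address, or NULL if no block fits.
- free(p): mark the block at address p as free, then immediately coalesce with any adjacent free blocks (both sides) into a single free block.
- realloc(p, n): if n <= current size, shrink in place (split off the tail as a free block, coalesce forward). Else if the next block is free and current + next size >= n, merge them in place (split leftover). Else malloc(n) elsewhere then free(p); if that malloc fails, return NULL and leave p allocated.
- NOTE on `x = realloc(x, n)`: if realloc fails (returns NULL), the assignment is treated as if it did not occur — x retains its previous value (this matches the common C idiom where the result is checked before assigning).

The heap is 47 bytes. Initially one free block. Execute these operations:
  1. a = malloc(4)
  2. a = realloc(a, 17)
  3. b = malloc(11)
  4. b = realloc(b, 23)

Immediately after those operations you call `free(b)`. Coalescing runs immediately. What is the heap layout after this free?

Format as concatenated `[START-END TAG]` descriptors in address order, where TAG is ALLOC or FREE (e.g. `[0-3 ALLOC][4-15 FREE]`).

Answer: [0-16 ALLOC][17-46 FREE]

Derivation:
Op 1: a = malloc(4) -> a = 0; heap: [0-3 ALLOC][4-46 FREE]
Op 2: a = realloc(a, 17) -> a = 0; heap: [0-16 ALLOC][17-46 FREE]
Op 3: b = malloc(11) -> b = 17; heap: [0-16 ALLOC][17-27 ALLOC][28-46 FREE]
Op 4: b = realloc(b, 23) -> b = 17; heap: [0-16 ALLOC][17-39 ALLOC][40-46 FREE]
free(b): b = 17 -> block [17-39 ALLOC]; mark free, coalesce with adjacent free neighbors -> [0-16 ALLOC][17-46 FREE]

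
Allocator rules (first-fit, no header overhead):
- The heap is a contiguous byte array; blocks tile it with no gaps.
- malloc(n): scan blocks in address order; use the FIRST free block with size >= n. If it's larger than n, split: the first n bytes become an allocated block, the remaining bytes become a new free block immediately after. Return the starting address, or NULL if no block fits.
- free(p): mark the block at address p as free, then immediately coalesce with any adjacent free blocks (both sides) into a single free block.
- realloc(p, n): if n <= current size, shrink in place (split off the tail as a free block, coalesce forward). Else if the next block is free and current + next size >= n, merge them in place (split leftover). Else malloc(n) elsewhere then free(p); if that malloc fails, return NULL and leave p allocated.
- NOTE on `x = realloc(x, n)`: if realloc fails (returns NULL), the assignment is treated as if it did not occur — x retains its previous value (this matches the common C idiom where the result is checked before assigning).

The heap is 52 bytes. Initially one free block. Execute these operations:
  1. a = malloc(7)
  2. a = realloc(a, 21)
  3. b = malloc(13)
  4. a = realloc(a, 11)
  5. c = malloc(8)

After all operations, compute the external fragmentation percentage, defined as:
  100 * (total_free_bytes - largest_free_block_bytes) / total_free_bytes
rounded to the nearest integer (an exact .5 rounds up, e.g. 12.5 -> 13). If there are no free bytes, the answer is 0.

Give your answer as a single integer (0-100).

Op 1: a = malloc(7) -> a = 0; heap: [0-6 ALLOC][7-51 FREE]
Op 2: a = realloc(a, 21) -> a = 0; heap: [0-20 ALLOC][21-51 FREE]
Op 3: b = malloc(13) -> b = 21; heap: [0-20 ALLOC][21-33 ALLOC][34-51 FREE]
Op 4: a = realloc(a, 11) -> a = 0; heap: [0-10 ALLOC][11-20 FREE][21-33 ALLOC][34-51 FREE]
Op 5: c = malloc(8) -> c = 11; heap: [0-10 ALLOC][11-18 ALLOC][19-20 FREE][21-33 ALLOC][34-51 FREE]
Free blocks: [2 18] total_free=20 largest=18 -> 100*(20-18)/20 = 200/20 = 10

Answer: 10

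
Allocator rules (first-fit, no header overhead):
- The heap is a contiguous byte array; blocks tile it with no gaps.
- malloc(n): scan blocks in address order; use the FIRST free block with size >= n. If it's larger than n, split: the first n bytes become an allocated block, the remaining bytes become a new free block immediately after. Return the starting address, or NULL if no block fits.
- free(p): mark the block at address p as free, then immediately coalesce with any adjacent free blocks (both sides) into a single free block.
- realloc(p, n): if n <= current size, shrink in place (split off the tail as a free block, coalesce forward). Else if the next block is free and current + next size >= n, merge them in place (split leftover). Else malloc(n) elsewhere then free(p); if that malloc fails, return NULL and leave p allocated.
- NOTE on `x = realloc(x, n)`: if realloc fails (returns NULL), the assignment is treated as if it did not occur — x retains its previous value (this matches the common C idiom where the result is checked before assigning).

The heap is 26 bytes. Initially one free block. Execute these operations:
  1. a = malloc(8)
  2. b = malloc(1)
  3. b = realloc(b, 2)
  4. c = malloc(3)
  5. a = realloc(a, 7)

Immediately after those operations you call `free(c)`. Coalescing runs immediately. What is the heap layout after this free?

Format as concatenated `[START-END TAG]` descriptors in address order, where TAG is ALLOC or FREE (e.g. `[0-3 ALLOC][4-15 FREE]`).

Answer: [0-6 ALLOC][7-7 FREE][8-9 ALLOC][10-25 FREE]

Derivation:
Op 1: a = malloc(8) -> a = 0; heap: [0-7 ALLOC][8-25 FREE]
Op 2: b = malloc(1) -> b = 8; heap: [0-7 ALLOC][8-8 ALLOC][9-25 FREE]
Op 3: b = realloc(b, 2) -> b = 8; heap: [0-7 ALLOC][8-9 ALLOC][10-25 FREE]
Op 4: c = malloc(3) -> c = 10; heap: [0-7 ALLOC][8-9 ALLOC][10-12 ALLOC][13-25 FREE]
Op 5: a = realloc(a, 7) -> a = 0; heap: [0-6 ALLOC][7-7 FREE][8-9 ALLOC][10-12 ALLOC][13-25 FREE]
free(c): c = 10 -> block [10-12 ALLOC]; mark free, coalesce with adjacent free neighbors -> [0-6 ALLOC][7-7 FREE][8-9 ALLOC][10-25 FREE]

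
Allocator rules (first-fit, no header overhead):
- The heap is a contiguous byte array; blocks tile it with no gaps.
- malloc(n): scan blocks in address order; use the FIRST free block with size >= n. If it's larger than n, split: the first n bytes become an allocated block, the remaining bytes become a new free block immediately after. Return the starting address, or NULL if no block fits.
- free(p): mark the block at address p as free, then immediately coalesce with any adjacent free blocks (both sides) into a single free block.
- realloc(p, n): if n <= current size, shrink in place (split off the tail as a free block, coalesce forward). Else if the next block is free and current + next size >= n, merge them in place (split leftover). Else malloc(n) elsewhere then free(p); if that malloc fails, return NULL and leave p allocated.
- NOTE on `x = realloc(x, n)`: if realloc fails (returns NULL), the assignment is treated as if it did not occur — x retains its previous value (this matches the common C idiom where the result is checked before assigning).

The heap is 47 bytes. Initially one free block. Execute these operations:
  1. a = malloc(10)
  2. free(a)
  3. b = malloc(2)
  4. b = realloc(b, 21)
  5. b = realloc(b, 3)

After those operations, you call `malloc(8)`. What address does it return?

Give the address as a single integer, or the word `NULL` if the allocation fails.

Op 1: a = malloc(10) -> a = 0; heap: [0-9 ALLOC][10-46 FREE]
Op 2: free(a) -> (freed a); heap: [0-46 FREE]
Op 3: b = malloc(2) -> b = 0; heap: [0-1 ALLOC][2-46 FREE]
Op 4: b = realloc(b, 21) -> b = 0; heap: [0-20 ALLOC][21-46 FREE]
Op 5: b = realloc(b, 3) -> b = 0; heap: [0-2 ALLOC][3-46 FREE]
malloc(8): first-fit scan over [0-2 ALLOC][3-46 FREE] -> 3

Answer: 3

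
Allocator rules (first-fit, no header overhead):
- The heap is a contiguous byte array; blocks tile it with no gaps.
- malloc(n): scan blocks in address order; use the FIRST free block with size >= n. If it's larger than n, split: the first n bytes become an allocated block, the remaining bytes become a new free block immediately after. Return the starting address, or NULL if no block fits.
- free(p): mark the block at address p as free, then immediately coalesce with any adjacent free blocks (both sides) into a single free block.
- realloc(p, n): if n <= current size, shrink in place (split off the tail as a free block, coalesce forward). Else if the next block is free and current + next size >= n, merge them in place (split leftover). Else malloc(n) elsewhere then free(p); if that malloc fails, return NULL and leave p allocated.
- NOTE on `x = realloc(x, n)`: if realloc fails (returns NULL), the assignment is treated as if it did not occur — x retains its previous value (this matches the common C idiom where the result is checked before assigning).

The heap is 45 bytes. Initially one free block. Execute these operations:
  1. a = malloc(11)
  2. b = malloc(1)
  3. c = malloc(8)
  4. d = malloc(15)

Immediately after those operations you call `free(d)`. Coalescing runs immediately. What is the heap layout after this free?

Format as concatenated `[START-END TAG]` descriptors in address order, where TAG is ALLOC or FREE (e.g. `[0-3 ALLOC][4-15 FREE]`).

Op 1: a = malloc(11) -> a = 0; heap: [0-10 ALLOC][11-44 FREE]
Op 2: b = malloc(1) -> b = 11; heap: [0-10 ALLOC][11-11 ALLOC][12-44 FREE]
Op 3: c = malloc(8) -> c = 12; heap: [0-10 ALLOC][11-11 ALLOC][12-19 ALLOC][20-44 FREE]
Op 4: d = malloc(15) -> d = 20; heap: [0-10 ALLOC][11-11 ALLOC][12-19 ALLOC][20-34 ALLOC][35-44 FREE]
free(d): d = 20 -> block [20-34 ALLOC]; mark free, coalesce with adjacent free neighbors -> [0-10 ALLOC][11-11 ALLOC][12-19 ALLOC][20-44 FREE]

Answer: [0-10 ALLOC][11-11 ALLOC][12-19 ALLOC][20-44 FREE]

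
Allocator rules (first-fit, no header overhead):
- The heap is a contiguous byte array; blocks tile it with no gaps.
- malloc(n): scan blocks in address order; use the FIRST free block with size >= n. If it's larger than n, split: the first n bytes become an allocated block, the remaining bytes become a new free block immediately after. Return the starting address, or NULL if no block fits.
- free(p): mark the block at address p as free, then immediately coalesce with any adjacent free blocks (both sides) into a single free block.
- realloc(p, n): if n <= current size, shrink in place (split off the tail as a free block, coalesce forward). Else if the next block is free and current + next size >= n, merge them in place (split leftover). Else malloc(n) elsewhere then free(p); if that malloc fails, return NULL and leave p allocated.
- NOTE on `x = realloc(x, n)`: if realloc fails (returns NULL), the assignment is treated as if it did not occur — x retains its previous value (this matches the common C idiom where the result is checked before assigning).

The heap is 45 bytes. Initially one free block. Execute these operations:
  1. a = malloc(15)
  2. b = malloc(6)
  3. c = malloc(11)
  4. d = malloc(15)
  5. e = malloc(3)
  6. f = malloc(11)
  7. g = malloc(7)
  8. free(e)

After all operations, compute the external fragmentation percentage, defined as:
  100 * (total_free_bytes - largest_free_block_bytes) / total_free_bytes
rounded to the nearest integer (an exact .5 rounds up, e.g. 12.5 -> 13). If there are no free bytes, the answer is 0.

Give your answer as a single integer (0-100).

Op 1: a = malloc(15) -> a = 0; heap: [0-14 ALLOC][15-44 FREE]
Op 2: b = malloc(6) -> b = 15; heap: [0-14 ALLOC][15-20 ALLOC][21-44 FREE]
Op 3: c = malloc(11) -> c = 21; heap: [0-14 ALLOC][15-20 ALLOC][21-31 ALLOC][32-44 FREE]
Op 4: d = malloc(15) -> d = NULL; heap: [0-14 ALLOC][15-20 ALLOC][21-31 ALLOC][32-44 FREE]
Op 5: e = malloc(3) -> e = 32; heap: [0-14 ALLOC][15-20 ALLOC][21-31 ALLOC][32-34 ALLOC][35-44 FREE]
Op 6: f = malloc(11) -> f = NULL; heap: [0-14 ALLOC][15-20 ALLOC][21-31 ALLOC][32-34 ALLOC][35-44 FREE]
Op 7: g = malloc(7) -> g = 35; heap: [0-14 ALLOC][15-20 ALLOC][21-31 ALLOC][32-34 ALLOC][35-41 ALLOC][42-44 FREE]
Op 8: free(e) -> (freed e); heap: [0-14 ALLOC][15-20 ALLOC][21-31 ALLOC][32-34 FREE][35-41 ALLOC][42-44 FREE]
Free blocks: [3 3] total_free=6 largest=3 -> 100*(6-3)/6 = 300/6 = 50

Answer: 50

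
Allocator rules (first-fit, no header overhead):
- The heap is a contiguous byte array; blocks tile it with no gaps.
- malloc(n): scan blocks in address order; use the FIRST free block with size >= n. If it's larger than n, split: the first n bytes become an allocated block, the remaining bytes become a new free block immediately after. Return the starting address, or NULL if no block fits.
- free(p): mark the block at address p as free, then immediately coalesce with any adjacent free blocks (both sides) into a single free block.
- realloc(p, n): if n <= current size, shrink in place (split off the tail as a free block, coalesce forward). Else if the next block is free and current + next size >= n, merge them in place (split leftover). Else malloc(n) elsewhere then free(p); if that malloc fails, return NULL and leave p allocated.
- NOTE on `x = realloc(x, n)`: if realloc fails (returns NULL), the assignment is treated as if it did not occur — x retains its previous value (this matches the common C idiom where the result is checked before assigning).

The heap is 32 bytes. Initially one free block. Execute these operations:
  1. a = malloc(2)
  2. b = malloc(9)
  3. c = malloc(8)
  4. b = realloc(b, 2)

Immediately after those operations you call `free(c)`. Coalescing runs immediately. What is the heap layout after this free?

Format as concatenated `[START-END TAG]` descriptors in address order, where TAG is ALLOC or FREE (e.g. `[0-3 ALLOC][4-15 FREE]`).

Answer: [0-1 ALLOC][2-3 ALLOC][4-31 FREE]

Derivation:
Op 1: a = malloc(2) -> a = 0; heap: [0-1 ALLOC][2-31 FREE]
Op 2: b = malloc(9) -> b = 2; heap: [0-1 ALLOC][2-10 ALLOC][11-31 FREE]
Op 3: c = malloc(8) -> c = 11; heap: [0-1 ALLOC][2-10 ALLOC][11-18 ALLOC][19-31 FREE]
Op 4: b = realloc(b, 2) -> b = 2; heap: [0-1 ALLOC][2-3 ALLOC][4-10 FREE][11-18 ALLOC][19-31 FREE]
free(c): c = 11 -> block [11-18 ALLOC]; mark free, coalesce with adjacent free neighbors -> [0-1 ALLOC][2-3 ALLOC][4-31 FREE]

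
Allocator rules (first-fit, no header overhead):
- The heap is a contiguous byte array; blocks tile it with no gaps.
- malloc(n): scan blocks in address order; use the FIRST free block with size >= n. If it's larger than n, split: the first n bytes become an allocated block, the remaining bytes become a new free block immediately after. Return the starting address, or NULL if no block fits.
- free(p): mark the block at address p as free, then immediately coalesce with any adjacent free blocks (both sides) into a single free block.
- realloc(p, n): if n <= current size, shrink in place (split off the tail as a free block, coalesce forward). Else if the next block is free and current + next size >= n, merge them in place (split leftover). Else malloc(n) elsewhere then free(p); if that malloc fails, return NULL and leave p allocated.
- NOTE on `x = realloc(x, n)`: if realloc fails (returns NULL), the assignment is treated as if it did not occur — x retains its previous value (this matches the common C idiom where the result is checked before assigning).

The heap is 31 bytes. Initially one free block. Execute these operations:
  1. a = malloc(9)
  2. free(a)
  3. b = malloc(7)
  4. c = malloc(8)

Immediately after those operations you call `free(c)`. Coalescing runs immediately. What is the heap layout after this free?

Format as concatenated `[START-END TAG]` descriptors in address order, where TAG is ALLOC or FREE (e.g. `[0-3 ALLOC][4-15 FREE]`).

Op 1: a = malloc(9) -> a = 0; heap: [0-8 ALLOC][9-30 FREE]
Op 2: free(a) -> (freed a); heap: [0-30 FREE]
Op 3: b = malloc(7) -> b = 0; heap: [0-6 ALLOC][7-30 FREE]
Op 4: c = malloc(8) -> c = 7; heap: [0-6 ALLOC][7-14 ALLOC][15-30 FREE]
free(c): c = 7 -> block [7-14 ALLOC]; mark free, coalesce with adjacent free neighbors -> [0-6 ALLOC][7-30 FREE]

Answer: [0-6 ALLOC][7-30 FREE]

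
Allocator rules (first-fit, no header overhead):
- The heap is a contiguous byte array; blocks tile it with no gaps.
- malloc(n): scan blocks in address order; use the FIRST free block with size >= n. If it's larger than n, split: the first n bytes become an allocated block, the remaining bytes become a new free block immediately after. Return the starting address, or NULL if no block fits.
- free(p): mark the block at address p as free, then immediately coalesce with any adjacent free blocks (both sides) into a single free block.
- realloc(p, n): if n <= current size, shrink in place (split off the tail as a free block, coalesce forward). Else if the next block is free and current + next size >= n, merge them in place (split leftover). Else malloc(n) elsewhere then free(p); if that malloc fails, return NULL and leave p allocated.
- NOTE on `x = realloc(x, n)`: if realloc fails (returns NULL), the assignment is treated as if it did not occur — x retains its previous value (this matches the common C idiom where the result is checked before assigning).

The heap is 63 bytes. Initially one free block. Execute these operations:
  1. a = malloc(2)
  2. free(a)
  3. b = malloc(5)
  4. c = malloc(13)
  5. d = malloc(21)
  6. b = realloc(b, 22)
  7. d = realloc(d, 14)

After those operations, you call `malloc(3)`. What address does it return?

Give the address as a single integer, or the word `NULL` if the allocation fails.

Answer: 0

Derivation:
Op 1: a = malloc(2) -> a = 0; heap: [0-1 ALLOC][2-62 FREE]
Op 2: free(a) -> (freed a); heap: [0-62 FREE]
Op 3: b = malloc(5) -> b = 0; heap: [0-4 ALLOC][5-62 FREE]
Op 4: c = malloc(13) -> c = 5; heap: [0-4 ALLOC][5-17 ALLOC][18-62 FREE]
Op 5: d = malloc(21) -> d = 18; heap: [0-4 ALLOC][5-17 ALLOC][18-38 ALLOC][39-62 FREE]
Op 6: b = realloc(b, 22) -> b = 39; heap: [0-4 FREE][5-17 ALLOC][18-38 ALLOC][39-60 ALLOC][61-62 FREE]
Op 7: d = realloc(d, 14) -> d = 18; heap: [0-4 FREE][5-17 ALLOC][18-31 ALLOC][32-38 FREE][39-60 ALLOC][61-62 FREE]
malloc(3): first-fit scan over [0-4 FREE][5-17 ALLOC][18-31 ALLOC][32-38 FREE][39-60 ALLOC][61-62 FREE] -> 0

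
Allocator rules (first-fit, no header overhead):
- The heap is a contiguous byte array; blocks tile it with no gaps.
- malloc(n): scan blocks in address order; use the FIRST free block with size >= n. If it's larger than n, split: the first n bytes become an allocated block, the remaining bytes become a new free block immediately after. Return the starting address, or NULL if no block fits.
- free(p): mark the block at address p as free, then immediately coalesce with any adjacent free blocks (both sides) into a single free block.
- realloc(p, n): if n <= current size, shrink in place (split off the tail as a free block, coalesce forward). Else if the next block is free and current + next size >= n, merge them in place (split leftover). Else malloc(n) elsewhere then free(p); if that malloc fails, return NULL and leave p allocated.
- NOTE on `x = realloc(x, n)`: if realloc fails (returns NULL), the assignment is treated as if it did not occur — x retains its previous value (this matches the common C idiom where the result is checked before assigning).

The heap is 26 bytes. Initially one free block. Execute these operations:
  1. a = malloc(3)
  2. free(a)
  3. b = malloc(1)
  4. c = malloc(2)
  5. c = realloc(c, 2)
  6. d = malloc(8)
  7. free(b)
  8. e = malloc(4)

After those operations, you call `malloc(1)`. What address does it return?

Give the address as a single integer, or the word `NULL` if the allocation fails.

Answer: 0

Derivation:
Op 1: a = malloc(3) -> a = 0; heap: [0-2 ALLOC][3-25 FREE]
Op 2: free(a) -> (freed a); heap: [0-25 FREE]
Op 3: b = malloc(1) -> b = 0; heap: [0-0 ALLOC][1-25 FREE]
Op 4: c = malloc(2) -> c = 1; heap: [0-0 ALLOC][1-2 ALLOC][3-25 FREE]
Op 5: c = realloc(c, 2) -> c = 1; heap: [0-0 ALLOC][1-2 ALLOC][3-25 FREE]
Op 6: d = malloc(8) -> d = 3; heap: [0-0 ALLOC][1-2 ALLOC][3-10 ALLOC][11-25 FREE]
Op 7: free(b) -> (freed b); heap: [0-0 FREE][1-2 ALLOC][3-10 ALLOC][11-25 FREE]
Op 8: e = malloc(4) -> e = 11; heap: [0-0 FREE][1-2 ALLOC][3-10 ALLOC][11-14 ALLOC][15-25 FREE]
malloc(1): first-fit scan over [0-0 FREE][1-2 ALLOC][3-10 ALLOC][11-14 ALLOC][15-25 FREE] -> 0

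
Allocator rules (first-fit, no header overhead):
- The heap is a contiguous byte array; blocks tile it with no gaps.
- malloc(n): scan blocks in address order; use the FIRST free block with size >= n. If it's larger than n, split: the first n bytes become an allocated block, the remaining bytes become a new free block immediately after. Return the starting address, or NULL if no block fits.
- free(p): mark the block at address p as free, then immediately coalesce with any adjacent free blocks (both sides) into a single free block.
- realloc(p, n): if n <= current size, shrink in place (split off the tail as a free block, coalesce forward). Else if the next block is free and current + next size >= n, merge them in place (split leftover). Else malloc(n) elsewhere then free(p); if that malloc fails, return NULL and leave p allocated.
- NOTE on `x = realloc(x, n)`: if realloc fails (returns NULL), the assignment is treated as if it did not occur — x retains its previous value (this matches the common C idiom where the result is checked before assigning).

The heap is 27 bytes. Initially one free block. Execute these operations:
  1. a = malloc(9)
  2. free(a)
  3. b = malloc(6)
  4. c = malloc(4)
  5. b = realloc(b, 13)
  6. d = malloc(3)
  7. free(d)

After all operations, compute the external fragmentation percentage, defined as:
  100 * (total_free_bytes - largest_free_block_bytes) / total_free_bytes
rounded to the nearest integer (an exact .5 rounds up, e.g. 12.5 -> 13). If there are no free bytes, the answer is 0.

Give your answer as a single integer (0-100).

Answer: 40

Derivation:
Op 1: a = malloc(9) -> a = 0; heap: [0-8 ALLOC][9-26 FREE]
Op 2: free(a) -> (freed a); heap: [0-26 FREE]
Op 3: b = malloc(6) -> b = 0; heap: [0-5 ALLOC][6-26 FREE]
Op 4: c = malloc(4) -> c = 6; heap: [0-5 ALLOC][6-9 ALLOC][10-26 FREE]
Op 5: b = realloc(b, 13) -> b = 10; heap: [0-5 FREE][6-9 ALLOC][10-22 ALLOC][23-26 FREE]
Op 6: d = malloc(3) -> d = 0; heap: [0-2 ALLOC][3-5 FREE][6-9 ALLOC][10-22 ALLOC][23-26 FREE]
Op 7: free(d) -> (freed d); heap: [0-5 FREE][6-9 ALLOC][10-22 ALLOC][23-26 FREE]
Free blocks: [6 4] total_free=10 largest=6 -> 100*(10-6)/10 = 400/10 = 40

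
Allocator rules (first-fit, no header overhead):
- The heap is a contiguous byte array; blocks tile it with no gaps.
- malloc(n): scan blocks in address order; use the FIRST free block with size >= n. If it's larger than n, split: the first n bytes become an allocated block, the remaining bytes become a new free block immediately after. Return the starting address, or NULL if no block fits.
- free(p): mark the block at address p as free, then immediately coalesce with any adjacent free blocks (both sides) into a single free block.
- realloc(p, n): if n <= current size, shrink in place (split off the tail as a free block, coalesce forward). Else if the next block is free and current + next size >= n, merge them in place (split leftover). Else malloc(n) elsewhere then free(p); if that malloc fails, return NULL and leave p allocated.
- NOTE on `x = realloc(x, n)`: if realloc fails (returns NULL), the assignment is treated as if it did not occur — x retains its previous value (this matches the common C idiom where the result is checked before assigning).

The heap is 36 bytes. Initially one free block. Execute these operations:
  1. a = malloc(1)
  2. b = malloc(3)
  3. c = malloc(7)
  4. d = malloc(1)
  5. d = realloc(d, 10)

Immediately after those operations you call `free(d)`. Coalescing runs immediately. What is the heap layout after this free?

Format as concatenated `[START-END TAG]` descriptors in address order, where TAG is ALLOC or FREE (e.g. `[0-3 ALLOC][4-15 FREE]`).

Answer: [0-0 ALLOC][1-3 ALLOC][4-10 ALLOC][11-35 FREE]

Derivation:
Op 1: a = malloc(1) -> a = 0; heap: [0-0 ALLOC][1-35 FREE]
Op 2: b = malloc(3) -> b = 1; heap: [0-0 ALLOC][1-3 ALLOC][4-35 FREE]
Op 3: c = malloc(7) -> c = 4; heap: [0-0 ALLOC][1-3 ALLOC][4-10 ALLOC][11-35 FREE]
Op 4: d = malloc(1) -> d = 11; heap: [0-0 ALLOC][1-3 ALLOC][4-10 ALLOC][11-11 ALLOC][12-35 FREE]
Op 5: d = realloc(d, 10) -> d = 11; heap: [0-0 ALLOC][1-3 ALLOC][4-10 ALLOC][11-20 ALLOC][21-35 FREE]
free(d): d = 11 -> block [11-20 ALLOC]; mark free, coalesce with adjacent free neighbors -> [0-0 ALLOC][1-3 ALLOC][4-10 ALLOC][11-35 FREE]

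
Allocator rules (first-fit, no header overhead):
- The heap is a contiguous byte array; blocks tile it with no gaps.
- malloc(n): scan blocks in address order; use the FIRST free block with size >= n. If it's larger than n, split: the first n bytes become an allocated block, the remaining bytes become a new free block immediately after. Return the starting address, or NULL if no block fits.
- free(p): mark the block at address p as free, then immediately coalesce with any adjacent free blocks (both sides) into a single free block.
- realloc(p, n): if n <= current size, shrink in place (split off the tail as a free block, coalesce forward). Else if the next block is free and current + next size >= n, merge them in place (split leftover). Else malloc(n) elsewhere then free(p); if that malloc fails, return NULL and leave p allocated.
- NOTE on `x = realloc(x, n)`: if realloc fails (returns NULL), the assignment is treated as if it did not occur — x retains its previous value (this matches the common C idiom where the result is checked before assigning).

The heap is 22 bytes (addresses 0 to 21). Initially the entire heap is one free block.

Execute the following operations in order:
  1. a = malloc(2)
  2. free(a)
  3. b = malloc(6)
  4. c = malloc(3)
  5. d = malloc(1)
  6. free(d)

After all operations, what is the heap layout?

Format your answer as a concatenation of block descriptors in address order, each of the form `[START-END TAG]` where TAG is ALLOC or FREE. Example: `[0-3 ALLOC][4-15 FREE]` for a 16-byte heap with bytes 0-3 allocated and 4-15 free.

Answer: [0-5 ALLOC][6-8 ALLOC][9-21 FREE]

Derivation:
Op 1: a = malloc(2) -> a = 0; heap: [0-1 ALLOC][2-21 FREE]
Op 2: free(a) -> (freed a); heap: [0-21 FREE]
Op 3: b = malloc(6) -> b = 0; heap: [0-5 ALLOC][6-21 FREE]
Op 4: c = malloc(3) -> c = 6; heap: [0-5 ALLOC][6-8 ALLOC][9-21 FREE]
Op 5: d = malloc(1) -> d = 9; heap: [0-5 ALLOC][6-8 ALLOC][9-9 ALLOC][10-21 FREE]
Op 6: free(d) -> (freed d); heap: [0-5 ALLOC][6-8 ALLOC][9-21 FREE]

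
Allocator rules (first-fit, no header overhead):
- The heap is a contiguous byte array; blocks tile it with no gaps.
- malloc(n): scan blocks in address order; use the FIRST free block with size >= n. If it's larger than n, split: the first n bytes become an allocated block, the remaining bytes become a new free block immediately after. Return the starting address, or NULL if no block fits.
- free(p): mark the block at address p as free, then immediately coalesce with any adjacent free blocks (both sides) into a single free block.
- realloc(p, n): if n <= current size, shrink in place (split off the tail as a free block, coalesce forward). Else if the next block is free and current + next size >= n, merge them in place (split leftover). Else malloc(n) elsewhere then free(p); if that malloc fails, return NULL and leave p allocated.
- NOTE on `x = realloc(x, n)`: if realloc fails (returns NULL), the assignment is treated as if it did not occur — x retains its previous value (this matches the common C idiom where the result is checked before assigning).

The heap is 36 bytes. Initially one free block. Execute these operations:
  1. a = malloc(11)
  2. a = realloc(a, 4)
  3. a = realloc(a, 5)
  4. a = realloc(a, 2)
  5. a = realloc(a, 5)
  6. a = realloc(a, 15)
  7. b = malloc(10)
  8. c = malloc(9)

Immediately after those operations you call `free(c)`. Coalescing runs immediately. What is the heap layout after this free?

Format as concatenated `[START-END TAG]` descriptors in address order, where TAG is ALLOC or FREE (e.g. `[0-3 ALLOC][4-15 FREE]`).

Op 1: a = malloc(11) -> a = 0; heap: [0-10 ALLOC][11-35 FREE]
Op 2: a = realloc(a, 4) -> a = 0; heap: [0-3 ALLOC][4-35 FREE]
Op 3: a = realloc(a, 5) -> a = 0; heap: [0-4 ALLOC][5-35 FREE]
Op 4: a = realloc(a, 2) -> a = 0; heap: [0-1 ALLOC][2-35 FREE]
Op 5: a = realloc(a, 5) -> a = 0; heap: [0-4 ALLOC][5-35 FREE]
Op 6: a = realloc(a, 15) -> a = 0; heap: [0-14 ALLOC][15-35 FREE]
Op 7: b = malloc(10) -> b = 15; heap: [0-14 ALLOC][15-24 ALLOC][25-35 FREE]
Op 8: c = malloc(9) -> c = 25; heap: [0-14 ALLOC][15-24 ALLOC][25-33 ALLOC][34-35 FREE]
free(c): c = 25 -> block [25-33 ALLOC]; mark free, coalesce with adjacent free neighbors -> [0-14 ALLOC][15-24 ALLOC][25-35 FREE]

Answer: [0-14 ALLOC][15-24 ALLOC][25-35 FREE]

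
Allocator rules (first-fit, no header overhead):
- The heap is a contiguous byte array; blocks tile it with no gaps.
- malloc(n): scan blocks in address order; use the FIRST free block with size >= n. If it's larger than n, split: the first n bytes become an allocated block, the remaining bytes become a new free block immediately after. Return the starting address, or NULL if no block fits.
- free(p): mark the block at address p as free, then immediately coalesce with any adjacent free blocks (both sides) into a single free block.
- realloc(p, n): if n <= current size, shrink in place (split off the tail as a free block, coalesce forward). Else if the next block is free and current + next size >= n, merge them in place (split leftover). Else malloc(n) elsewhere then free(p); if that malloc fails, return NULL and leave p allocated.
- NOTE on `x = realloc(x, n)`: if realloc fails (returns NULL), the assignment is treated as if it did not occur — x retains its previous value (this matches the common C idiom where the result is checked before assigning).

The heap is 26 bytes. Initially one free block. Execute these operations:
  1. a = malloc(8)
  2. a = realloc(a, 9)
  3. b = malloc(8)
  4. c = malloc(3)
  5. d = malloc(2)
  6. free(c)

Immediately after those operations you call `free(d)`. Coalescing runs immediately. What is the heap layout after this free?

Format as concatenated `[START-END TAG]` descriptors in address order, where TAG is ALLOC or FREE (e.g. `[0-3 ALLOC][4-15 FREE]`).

Op 1: a = malloc(8) -> a = 0; heap: [0-7 ALLOC][8-25 FREE]
Op 2: a = realloc(a, 9) -> a = 0; heap: [0-8 ALLOC][9-25 FREE]
Op 3: b = malloc(8) -> b = 9; heap: [0-8 ALLOC][9-16 ALLOC][17-25 FREE]
Op 4: c = malloc(3) -> c = 17; heap: [0-8 ALLOC][9-16 ALLOC][17-19 ALLOC][20-25 FREE]
Op 5: d = malloc(2) -> d = 20; heap: [0-8 ALLOC][9-16 ALLOC][17-19 ALLOC][20-21 ALLOC][22-25 FREE]
Op 6: free(c) -> (freed c); heap: [0-8 ALLOC][9-16 ALLOC][17-19 FREE][20-21 ALLOC][22-25 FREE]
free(d): d = 20 -> block [20-21 ALLOC]; mark free, coalesce with adjacent free neighbors -> [0-8 ALLOC][9-16 ALLOC][17-25 FREE]

Answer: [0-8 ALLOC][9-16 ALLOC][17-25 FREE]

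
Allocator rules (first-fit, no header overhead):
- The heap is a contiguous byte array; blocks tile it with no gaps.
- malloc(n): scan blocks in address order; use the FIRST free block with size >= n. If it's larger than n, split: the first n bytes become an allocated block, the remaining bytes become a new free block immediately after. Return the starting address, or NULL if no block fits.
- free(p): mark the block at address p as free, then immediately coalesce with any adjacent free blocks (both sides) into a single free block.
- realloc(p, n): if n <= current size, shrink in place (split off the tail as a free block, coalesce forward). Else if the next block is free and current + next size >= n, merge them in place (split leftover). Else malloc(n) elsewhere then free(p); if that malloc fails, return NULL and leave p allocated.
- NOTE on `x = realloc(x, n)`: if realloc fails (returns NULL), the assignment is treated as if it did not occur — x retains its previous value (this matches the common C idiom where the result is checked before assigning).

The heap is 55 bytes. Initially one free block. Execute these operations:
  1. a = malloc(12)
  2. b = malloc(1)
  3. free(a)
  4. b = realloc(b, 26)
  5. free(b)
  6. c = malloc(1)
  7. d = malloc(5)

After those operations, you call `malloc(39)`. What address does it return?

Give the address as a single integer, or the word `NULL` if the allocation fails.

Answer: 6

Derivation:
Op 1: a = malloc(12) -> a = 0; heap: [0-11 ALLOC][12-54 FREE]
Op 2: b = malloc(1) -> b = 12; heap: [0-11 ALLOC][12-12 ALLOC][13-54 FREE]
Op 3: free(a) -> (freed a); heap: [0-11 FREE][12-12 ALLOC][13-54 FREE]
Op 4: b = realloc(b, 26) -> b = 12; heap: [0-11 FREE][12-37 ALLOC][38-54 FREE]
Op 5: free(b) -> (freed b); heap: [0-54 FREE]
Op 6: c = malloc(1) -> c = 0; heap: [0-0 ALLOC][1-54 FREE]
Op 7: d = malloc(5) -> d = 1; heap: [0-0 ALLOC][1-5 ALLOC][6-54 FREE]
malloc(39): first-fit scan over [0-0 ALLOC][1-5 ALLOC][6-54 FREE] -> 6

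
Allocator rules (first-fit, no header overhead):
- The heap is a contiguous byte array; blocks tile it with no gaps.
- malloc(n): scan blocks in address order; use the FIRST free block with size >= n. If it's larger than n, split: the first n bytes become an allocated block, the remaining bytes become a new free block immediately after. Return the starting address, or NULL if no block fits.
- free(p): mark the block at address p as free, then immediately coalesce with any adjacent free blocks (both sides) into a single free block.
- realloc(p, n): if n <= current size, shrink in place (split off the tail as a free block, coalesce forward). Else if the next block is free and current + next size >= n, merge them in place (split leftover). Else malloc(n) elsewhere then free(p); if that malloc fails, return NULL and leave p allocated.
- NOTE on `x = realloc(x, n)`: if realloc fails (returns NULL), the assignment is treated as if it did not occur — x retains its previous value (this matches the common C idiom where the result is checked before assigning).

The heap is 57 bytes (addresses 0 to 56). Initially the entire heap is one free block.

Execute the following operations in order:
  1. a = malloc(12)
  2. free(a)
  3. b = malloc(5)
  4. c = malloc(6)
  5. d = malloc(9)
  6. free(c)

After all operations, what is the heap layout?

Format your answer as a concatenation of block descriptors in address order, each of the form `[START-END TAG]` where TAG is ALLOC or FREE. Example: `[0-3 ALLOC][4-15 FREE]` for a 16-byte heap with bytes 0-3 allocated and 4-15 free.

Op 1: a = malloc(12) -> a = 0; heap: [0-11 ALLOC][12-56 FREE]
Op 2: free(a) -> (freed a); heap: [0-56 FREE]
Op 3: b = malloc(5) -> b = 0; heap: [0-4 ALLOC][5-56 FREE]
Op 4: c = malloc(6) -> c = 5; heap: [0-4 ALLOC][5-10 ALLOC][11-56 FREE]
Op 5: d = malloc(9) -> d = 11; heap: [0-4 ALLOC][5-10 ALLOC][11-19 ALLOC][20-56 FREE]
Op 6: free(c) -> (freed c); heap: [0-4 ALLOC][5-10 FREE][11-19 ALLOC][20-56 FREE]

Answer: [0-4 ALLOC][5-10 FREE][11-19 ALLOC][20-56 FREE]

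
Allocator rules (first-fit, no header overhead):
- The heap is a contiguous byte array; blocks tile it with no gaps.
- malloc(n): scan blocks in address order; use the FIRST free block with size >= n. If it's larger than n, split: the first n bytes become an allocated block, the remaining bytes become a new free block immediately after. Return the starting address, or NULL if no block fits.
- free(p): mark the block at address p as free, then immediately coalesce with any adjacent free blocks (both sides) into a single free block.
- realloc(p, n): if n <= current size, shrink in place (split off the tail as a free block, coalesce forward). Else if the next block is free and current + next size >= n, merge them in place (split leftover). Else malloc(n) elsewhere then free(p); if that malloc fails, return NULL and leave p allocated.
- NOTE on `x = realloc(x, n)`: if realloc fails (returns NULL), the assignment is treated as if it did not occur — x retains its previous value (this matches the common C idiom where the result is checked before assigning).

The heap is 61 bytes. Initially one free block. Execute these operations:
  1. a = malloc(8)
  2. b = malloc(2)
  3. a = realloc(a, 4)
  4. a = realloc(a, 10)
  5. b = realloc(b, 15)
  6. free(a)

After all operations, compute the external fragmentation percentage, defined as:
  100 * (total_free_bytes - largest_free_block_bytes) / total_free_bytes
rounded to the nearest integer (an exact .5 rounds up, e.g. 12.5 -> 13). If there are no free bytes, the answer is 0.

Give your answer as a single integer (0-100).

Answer: 43

Derivation:
Op 1: a = malloc(8) -> a = 0; heap: [0-7 ALLOC][8-60 FREE]
Op 2: b = malloc(2) -> b = 8; heap: [0-7 ALLOC][8-9 ALLOC][10-60 FREE]
Op 3: a = realloc(a, 4) -> a = 0; heap: [0-3 ALLOC][4-7 FREE][8-9 ALLOC][10-60 FREE]
Op 4: a = realloc(a, 10) -> a = 10; heap: [0-7 FREE][8-9 ALLOC][10-19 ALLOC][20-60 FREE]
Op 5: b = realloc(b, 15) -> b = 20; heap: [0-9 FREE][10-19 ALLOC][20-34 ALLOC][35-60 FREE]
Op 6: free(a) -> (freed a); heap: [0-19 FREE][20-34 ALLOC][35-60 FREE]
Free blocks: [20 26] total_free=46 largest=26 -> 100*(46-26)/46 = 2000/46 ≈ 43.478 -> rounds to 43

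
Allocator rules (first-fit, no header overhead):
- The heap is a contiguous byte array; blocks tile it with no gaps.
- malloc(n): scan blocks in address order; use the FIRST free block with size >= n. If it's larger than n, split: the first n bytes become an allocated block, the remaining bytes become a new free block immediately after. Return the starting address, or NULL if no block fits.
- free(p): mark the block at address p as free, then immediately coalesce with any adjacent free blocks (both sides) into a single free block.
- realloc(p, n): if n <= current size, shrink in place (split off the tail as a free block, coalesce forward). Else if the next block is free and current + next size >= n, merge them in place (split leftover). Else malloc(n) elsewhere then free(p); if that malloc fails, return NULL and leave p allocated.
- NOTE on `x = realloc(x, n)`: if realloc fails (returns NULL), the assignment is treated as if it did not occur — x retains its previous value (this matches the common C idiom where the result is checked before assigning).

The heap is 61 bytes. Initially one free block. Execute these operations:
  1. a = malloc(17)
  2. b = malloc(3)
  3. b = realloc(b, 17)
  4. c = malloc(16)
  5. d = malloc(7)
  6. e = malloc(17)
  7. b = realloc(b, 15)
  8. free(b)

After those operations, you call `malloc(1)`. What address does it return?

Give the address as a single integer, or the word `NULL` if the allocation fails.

Op 1: a = malloc(17) -> a = 0; heap: [0-16 ALLOC][17-60 FREE]
Op 2: b = malloc(3) -> b = 17; heap: [0-16 ALLOC][17-19 ALLOC][20-60 FREE]
Op 3: b = realloc(b, 17) -> b = 17; heap: [0-16 ALLOC][17-33 ALLOC][34-60 FREE]
Op 4: c = malloc(16) -> c = 34; heap: [0-16 ALLOC][17-33 ALLOC][34-49 ALLOC][50-60 FREE]
Op 5: d = malloc(7) -> d = 50; heap: [0-16 ALLOC][17-33 ALLOC][34-49 ALLOC][50-56 ALLOC][57-60 FREE]
Op 6: e = malloc(17) -> e = NULL; heap: [0-16 ALLOC][17-33 ALLOC][34-49 ALLOC][50-56 ALLOC][57-60 FREE]
Op 7: b = realloc(b, 15) -> b = 17; heap: [0-16 ALLOC][17-31 ALLOC][32-33 FREE][34-49 ALLOC][50-56 ALLOC][57-60 FREE]
Op 8: free(b) -> (freed b); heap: [0-16 ALLOC][17-33 FREE][34-49 ALLOC][50-56 ALLOC][57-60 FREE]
malloc(1): first-fit scan over [0-16 ALLOC][17-33 FREE][34-49 ALLOC][50-56 ALLOC][57-60 FREE] -> 17

Answer: 17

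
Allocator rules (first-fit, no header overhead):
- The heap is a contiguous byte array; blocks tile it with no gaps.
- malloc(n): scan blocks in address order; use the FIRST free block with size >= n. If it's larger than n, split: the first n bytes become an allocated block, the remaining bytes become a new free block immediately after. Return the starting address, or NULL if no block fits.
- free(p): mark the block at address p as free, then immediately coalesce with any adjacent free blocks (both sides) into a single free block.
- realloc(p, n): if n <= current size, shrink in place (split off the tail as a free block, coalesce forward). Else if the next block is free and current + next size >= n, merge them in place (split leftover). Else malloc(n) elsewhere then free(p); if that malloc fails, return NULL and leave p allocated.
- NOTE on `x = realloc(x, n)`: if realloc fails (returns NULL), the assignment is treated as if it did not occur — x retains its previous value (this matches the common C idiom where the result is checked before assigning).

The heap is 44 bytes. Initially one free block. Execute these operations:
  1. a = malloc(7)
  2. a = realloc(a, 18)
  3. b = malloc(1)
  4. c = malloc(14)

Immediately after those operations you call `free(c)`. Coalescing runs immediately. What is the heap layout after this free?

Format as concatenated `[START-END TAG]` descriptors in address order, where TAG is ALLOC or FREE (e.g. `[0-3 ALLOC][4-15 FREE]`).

Answer: [0-17 ALLOC][18-18 ALLOC][19-43 FREE]

Derivation:
Op 1: a = malloc(7) -> a = 0; heap: [0-6 ALLOC][7-43 FREE]
Op 2: a = realloc(a, 18) -> a = 0; heap: [0-17 ALLOC][18-43 FREE]
Op 3: b = malloc(1) -> b = 18; heap: [0-17 ALLOC][18-18 ALLOC][19-43 FREE]
Op 4: c = malloc(14) -> c = 19; heap: [0-17 ALLOC][18-18 ALLOC][19-32 ALLOC][33-43 FREE]
free(c): c = 19 -> block [19-32 ALLOC]; mark free, coalesce with adjacent free neighbors -> [0-17 ALLOC][18-18 ALLOC][19-43 FREE]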